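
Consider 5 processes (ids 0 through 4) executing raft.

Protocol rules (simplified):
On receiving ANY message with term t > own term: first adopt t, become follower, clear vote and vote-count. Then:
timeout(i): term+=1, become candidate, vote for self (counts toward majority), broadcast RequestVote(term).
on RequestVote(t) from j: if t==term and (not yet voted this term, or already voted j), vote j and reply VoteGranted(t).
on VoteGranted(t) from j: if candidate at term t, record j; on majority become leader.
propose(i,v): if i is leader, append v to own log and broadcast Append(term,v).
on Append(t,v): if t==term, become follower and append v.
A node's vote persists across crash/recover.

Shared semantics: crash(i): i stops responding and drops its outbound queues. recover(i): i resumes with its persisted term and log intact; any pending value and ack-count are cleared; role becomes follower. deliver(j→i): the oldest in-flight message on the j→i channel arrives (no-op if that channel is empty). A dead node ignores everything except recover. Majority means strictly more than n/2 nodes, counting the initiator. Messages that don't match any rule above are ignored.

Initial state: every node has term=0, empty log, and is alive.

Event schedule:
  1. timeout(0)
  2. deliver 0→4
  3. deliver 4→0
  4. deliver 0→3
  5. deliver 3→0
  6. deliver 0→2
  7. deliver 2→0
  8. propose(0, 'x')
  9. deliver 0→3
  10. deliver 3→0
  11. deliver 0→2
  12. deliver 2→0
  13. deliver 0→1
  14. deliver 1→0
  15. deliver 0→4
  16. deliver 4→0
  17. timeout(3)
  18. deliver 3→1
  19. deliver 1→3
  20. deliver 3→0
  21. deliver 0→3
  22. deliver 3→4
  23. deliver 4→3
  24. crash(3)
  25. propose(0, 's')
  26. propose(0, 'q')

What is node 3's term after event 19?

2

[1] timeout(0) → N0(cand t1 [-])
[2] deliver 0→4 → N4(foll t1 [-])
[3] deliver 4→0 → ∅
[4] deliver 0→3 → N3(foll t1 [-])
[5] deliver 3→0 → N0(lead t1 [-])
[6] deliver 0→2 → N2(foll t1 [-])
[7] deliver 2→0 → ∅
[8] propose(0,'x') → N0(lead t1 [x])
[9] deliver 0→3 → N3(foll t1 [x])
[10] deliver 3→0 → ∅
[11] deliver 0→2 → N2(foll t1 [x])
[12] deliver 2→0 → ∅
[13] deliver 0→1 → N1(foll t1 [-])
[14] deliver 1→0 → ∅
[15] deliver 0→4 → N4(foll t1 [x])
[16] deliver 4→0 → ∅
[17] timeout(3) → N3(cand t2 [x])
[18] deliver 3→1 → N1(foll t2 [-])
[19] deliver 1→3 → ∅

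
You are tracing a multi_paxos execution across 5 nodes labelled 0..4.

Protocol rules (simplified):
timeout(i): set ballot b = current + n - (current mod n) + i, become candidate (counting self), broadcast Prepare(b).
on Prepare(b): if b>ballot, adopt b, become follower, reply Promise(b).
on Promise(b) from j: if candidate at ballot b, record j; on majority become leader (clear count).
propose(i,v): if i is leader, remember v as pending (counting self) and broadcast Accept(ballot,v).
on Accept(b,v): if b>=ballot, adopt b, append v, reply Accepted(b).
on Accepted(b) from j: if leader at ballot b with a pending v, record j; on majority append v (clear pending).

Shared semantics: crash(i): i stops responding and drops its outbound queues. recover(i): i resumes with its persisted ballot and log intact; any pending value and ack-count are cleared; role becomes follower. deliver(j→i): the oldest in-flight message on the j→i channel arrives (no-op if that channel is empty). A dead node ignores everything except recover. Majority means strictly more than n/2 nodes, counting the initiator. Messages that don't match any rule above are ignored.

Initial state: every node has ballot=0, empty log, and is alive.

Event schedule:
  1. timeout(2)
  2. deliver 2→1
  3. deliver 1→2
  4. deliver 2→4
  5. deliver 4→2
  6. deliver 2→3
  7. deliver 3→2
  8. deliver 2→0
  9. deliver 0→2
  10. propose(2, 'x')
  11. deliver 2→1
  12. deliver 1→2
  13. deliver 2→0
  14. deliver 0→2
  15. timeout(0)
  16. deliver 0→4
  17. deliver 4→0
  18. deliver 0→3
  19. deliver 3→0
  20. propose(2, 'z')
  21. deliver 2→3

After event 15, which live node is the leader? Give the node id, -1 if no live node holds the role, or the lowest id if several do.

2

1. timeout(2):  <2:cand b7 ->
2. deliver 2→1:  <1:foll b7 ->
3. deliver 1→2:  nop
4. deliver 2→4:  <4:foll b7 ->
5. deliver 4→2:  <2:lead b7 ->
6. deliver 2→3:  <3:foll b7 ->
7. deliver 3→2:  nop
8. deliver 2→0:  <0:foll b7 ->
9. deliver 0→2:  nop
10. propose(2,'x'):  nop
11. deliver 2→1:  <1:foll b7 x>
12. deliver 1→2:  nop
13. deliver 2→0:  <0:foll b7 x>
14. deliver 0→2:  <2:lead b7 x>
15. timeout(0):  <0:cand b10 x>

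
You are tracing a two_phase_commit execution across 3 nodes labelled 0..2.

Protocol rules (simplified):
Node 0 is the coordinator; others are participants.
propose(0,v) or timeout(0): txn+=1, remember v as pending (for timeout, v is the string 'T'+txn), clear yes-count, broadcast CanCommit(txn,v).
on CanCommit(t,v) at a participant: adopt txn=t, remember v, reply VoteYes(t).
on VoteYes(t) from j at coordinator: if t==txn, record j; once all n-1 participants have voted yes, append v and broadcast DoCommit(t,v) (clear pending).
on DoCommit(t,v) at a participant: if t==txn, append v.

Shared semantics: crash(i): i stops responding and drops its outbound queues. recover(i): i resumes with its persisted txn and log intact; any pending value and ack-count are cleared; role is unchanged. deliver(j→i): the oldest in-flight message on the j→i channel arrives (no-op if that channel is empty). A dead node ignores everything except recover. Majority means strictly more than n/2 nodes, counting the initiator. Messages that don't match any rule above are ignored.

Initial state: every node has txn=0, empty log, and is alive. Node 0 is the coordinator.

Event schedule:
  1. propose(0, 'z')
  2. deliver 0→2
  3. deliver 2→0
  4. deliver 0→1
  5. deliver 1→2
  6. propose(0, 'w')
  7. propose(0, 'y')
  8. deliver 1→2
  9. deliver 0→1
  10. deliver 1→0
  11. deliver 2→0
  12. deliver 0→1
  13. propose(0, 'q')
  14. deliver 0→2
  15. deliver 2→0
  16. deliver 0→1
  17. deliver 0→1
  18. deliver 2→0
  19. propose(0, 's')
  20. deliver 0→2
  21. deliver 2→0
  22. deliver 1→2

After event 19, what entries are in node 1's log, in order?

e1 propose(0,'z'): 0[coor,t=1,-]
e2 deliver 0→2: 2[part,t=1,-]
e3 deliver 2→0: ·
e4 deliver 0→1: 1[part,t=1,-]
e5 deliver 1→2: ·
e6 propose(0,'w'): 0[coor,t=2,-]
e7 propose(0,'y'): 0[coor,t=3,-]
e8 deliver 1→2: ·
e9 deliver 0→1: 1[part,t=2,-]
e10 deliver 1→0: ·
e11 deliver 2→0: ·
e12 deliver 0→1: 1[part,t=3,-]
e13 propose(0,'q'): 0[coor,t=4,-]
e14 deliver 0→2: 2[part,t=2,-]
e15 deliver 2→0: ·
e16 deliver 0→1: 1[part,t=4,-]
e17 deliver 0→1: ·
e18 deliver 2→0: ·
e19 propose(0,'s'): 0[coor,t=5,-]

empty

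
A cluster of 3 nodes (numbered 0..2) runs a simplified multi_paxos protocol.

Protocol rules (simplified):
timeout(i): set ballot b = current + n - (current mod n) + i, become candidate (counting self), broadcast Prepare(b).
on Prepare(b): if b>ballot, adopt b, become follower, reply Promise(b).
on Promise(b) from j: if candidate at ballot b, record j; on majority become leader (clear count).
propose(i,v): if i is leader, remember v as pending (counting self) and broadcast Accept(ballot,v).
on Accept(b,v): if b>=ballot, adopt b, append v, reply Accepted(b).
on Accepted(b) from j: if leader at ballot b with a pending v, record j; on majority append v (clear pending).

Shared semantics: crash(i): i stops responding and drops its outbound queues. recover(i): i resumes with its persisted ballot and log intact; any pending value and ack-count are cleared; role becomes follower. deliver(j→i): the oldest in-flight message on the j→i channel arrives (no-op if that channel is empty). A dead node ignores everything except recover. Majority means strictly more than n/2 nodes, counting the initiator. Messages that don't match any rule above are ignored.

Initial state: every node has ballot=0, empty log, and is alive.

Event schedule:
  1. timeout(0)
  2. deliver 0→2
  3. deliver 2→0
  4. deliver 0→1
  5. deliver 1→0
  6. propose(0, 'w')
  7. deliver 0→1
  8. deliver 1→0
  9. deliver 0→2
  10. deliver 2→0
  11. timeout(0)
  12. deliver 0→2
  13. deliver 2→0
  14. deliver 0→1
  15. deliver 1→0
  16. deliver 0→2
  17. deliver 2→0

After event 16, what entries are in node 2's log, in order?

1. timeout(0):  <0:cand b3 ->
2. deliver 0→2:  <2:foll b3 ->
3. deliver 2→0:  <0:lead b3 ->
4. deliver 0→1:  <1:foll b3 ->
5. deliver 1→0:  nop
6. propose(0,'w'):  nop
7. deliver 0→1:  <1:foll b3 w>
8. deliver 1→0:  <0:lead b3 w>
9. deliver 0→2:  <2:foll b3 w>
10. deliver 2→0:  nop
11. timeout(0):  <0:cand b6 w>
12. deliver 0→2:  <2:foll b6 w>
13. deliver 2→0:  <0:lead b6 w>
14. deliver 0→1:  <1:foll b6 w>
15. deliver 1→0:  nop
16. deliver 0→2:  nop

w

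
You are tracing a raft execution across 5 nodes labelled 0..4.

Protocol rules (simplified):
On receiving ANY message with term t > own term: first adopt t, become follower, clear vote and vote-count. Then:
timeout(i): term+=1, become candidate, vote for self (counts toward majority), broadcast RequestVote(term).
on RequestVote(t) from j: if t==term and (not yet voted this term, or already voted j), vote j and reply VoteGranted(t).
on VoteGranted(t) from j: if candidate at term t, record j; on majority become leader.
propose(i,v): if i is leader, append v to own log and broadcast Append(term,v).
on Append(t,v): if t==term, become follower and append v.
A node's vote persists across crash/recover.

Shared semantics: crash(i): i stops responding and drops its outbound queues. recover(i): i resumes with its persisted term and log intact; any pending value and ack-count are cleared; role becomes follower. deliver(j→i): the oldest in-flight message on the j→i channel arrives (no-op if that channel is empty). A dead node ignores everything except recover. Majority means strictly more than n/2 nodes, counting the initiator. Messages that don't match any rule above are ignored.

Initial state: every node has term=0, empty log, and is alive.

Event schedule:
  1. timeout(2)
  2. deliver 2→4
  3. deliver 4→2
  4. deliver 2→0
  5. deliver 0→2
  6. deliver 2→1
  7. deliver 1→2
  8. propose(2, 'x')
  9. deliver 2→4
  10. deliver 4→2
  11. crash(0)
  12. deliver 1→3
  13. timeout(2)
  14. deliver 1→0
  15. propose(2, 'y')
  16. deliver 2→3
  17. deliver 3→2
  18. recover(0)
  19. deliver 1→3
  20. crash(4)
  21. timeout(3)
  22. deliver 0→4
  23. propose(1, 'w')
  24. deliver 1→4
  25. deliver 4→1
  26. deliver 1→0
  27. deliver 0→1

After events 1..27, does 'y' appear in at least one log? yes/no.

no

[1] timeout(2) → N2(cand t1 [-])
[2] deliver 2→4 → N4(foll t1 [-])
[3] deliver 4→2 → ∅
[4] deliver 2→0 → N0(foll t1 [-])
[5] deliver 0→2 → N2(lead t1 [-])
[6] deliver 2→1 → N1(foll t1 [-])
[7] deliver 1→2 → ∅
[8] propose(2,'x') → N2(lead t1 [x])
[9] deliver 2→4 → N4(foll t1 [x])
[10] deliver 4→2 → ∅
[11] crash(0) → N0(✗foll t1 [-])
[12] deliver 1→3 → ∅
[13] timeout(2) → N2(cand t2 [x])
[14] deliver 1→0 → ∅
[15] propose(2,'y') → ∅
[16] deliver 2→3 → N3(foll t1 [-])
[17] deliver 3→2 → ∅
[18] recover(0) → N0(foll t1 [-])
[19] deliver 1→3 → ∅
[20] crash(4) → N4(✗foll t1 [x])
[21] timeout(3) → N3(cand t2 [-])
[22] deliver 0→4 → ∅
[23] propose(1,'w') → ∅
[24] deliver 1→4 → ∅
[25] deliver 4→1 → ∅
[26] deliver 1→0 → ∅
[27] deliver 0→1 → ∅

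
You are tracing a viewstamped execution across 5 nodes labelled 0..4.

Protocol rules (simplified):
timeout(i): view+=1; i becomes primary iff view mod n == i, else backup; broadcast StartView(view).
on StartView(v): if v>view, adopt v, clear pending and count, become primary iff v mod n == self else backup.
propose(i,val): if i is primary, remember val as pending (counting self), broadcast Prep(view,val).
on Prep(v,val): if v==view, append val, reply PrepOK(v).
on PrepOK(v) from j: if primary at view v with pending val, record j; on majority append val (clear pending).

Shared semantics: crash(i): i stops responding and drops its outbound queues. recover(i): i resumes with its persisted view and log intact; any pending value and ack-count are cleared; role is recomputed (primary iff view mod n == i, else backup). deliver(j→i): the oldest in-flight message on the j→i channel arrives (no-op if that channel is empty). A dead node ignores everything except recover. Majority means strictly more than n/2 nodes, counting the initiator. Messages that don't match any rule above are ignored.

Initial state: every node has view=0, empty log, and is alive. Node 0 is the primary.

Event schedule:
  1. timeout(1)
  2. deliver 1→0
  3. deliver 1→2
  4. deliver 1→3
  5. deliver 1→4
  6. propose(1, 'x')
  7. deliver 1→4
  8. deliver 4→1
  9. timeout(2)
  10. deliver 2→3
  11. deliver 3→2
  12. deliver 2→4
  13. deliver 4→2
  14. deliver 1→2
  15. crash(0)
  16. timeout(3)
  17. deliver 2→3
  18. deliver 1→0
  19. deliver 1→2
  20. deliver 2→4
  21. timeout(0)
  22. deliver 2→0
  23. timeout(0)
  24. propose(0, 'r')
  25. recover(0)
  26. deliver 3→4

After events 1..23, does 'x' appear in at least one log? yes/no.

e1 timeout(1): 1[prim,v=1,-]
e2 deliver 1→0: 0[back,v=1,-]
e3 deliver 1→2: 2[back,v=1,-]
e4 deliver 1→3: 3[back,v=1,-]
e5 deliver 1→4: 4[back,v=1,-]
e6 propose(1,'x'): ·
e7 deliver 1→4: 4[back,v=1,x]
e8 deliver 4→1: ·
e9 timeout(2): 2[prim,v=2,-]
e10 deliver 2→3: 3[back,v=2,-]
e11 deliver 3→2: ·
e12 deliver 2→4: 4[back,v=2,x]
e13 deliver 4→2: ·
e14 deliver 1→2: ·
e15 crash(0): 0[✗back,v=1,-]
e16 timeout(3): 3[prim,v=3,-]
e17 deliver 2→3: ·
e18 deliver 1→0: ·
e19 deliver 1→2: ·
e20 deliver 2→4: ·
e21 timeout(0): ·
e22 deliver 2→0: ·
e23 timeout(0): ·

yes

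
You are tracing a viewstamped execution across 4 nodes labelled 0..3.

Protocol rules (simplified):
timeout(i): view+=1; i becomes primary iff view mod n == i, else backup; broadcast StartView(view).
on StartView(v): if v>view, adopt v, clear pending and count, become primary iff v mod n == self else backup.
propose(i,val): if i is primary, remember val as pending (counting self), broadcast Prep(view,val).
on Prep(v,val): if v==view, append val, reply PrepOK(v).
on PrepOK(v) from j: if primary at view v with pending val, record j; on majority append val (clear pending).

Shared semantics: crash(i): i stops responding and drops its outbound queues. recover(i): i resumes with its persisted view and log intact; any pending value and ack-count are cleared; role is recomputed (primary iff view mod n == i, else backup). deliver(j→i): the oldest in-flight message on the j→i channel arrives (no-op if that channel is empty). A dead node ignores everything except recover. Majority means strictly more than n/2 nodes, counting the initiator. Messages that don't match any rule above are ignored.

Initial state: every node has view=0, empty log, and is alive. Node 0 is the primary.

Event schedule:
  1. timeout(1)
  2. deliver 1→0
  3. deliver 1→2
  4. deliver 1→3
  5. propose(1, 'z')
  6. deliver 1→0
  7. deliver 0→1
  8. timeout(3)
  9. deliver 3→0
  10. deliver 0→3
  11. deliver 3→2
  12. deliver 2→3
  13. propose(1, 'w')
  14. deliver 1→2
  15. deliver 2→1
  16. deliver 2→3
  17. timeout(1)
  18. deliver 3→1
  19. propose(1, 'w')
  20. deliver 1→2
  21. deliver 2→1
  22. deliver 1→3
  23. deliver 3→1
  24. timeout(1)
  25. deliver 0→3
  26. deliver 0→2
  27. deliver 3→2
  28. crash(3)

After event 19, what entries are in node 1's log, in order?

e1 timeout(1): 1[prim,v=1,-]
e2 deliver 1→0: 0[back,v=1,-]
e3 deliver 1→2: 2[back,v=1,-]
e4 deliver 1→3: 3[back,v=1,-]
e5 propose(1,'z'): ·
e6 deliver 1→0: 0[back,v=1,z]
e7 deliver 0→1: ·
e8 timeout(3): 3[back,v=2,-]
e9 deliver 3→0: 0[back,v=2,z]
e10 deliver 0→3: ·
e11 deliver 3→2: 2[prim,v=2,-]
e12 deliver 2→3: ·
e13 propose(1,'w'): ·
e14 deliver 1→2: ·
e15 deliver 2→1: ·
e16 deliver 2→3: ·
e17 timeout(1): 1[back,v=2,-]
e18 deliver 3→1: ·
e19 propose(1,'w'): ·

empty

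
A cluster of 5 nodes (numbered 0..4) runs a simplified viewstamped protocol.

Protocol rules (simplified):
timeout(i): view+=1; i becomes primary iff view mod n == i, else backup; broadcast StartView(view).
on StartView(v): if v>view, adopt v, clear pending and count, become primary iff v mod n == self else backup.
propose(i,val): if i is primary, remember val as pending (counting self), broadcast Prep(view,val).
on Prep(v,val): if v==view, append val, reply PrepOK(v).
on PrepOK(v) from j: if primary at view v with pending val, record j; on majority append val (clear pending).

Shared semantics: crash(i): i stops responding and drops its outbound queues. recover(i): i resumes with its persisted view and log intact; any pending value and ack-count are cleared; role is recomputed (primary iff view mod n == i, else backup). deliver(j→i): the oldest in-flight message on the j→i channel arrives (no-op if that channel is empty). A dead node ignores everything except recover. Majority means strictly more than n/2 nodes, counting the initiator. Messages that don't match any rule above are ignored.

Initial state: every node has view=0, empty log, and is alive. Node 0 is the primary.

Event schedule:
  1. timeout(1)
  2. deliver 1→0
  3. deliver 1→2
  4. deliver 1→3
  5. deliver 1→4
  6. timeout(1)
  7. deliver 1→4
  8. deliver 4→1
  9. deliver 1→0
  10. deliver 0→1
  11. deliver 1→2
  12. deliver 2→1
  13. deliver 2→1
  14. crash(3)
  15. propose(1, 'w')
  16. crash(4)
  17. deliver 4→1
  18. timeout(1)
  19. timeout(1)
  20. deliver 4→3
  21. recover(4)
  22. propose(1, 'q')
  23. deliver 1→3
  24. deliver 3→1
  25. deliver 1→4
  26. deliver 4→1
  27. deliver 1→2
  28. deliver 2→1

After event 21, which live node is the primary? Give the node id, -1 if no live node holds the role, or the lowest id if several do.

2

e1 timeout(1): 1[prim,v=1,-]
e2 deliver 1→0: 0[back,v=1,-]
e3 deliver 1→2: 2[back,v=1,-]
e4 deliver 1→3: 3[back,v=1,-]
e5 deliver 1→4: 4[back,v=1,-]
e6 timeout(1): 1[back,v=2,-]
e7 deliver 1→4: 4[back,v=2,-]
e8 deliver 4→1: ·
e9 deliver 1→0: 0[back,v=2,-]
e10 deliver 0→1: ·
e11 deliver 1→2: 2[prim,v=2,-]
e12 deliver 2→1: ·
e13 deliver 2→1: ·
e14 crash(3): 3[✗back,v=1,-]
e15 propose(1,'w'): ·
e16 crash(4): 4[✗back,v=2,-]
e17 deliver 4→1: ·
e18 timeout(1): 1[back,v=3,-]
e19 timeout(1): 1[back,v=4,-]
e20 deliver 4→3: ·
e21 recover(4): 4[back,v=2,-]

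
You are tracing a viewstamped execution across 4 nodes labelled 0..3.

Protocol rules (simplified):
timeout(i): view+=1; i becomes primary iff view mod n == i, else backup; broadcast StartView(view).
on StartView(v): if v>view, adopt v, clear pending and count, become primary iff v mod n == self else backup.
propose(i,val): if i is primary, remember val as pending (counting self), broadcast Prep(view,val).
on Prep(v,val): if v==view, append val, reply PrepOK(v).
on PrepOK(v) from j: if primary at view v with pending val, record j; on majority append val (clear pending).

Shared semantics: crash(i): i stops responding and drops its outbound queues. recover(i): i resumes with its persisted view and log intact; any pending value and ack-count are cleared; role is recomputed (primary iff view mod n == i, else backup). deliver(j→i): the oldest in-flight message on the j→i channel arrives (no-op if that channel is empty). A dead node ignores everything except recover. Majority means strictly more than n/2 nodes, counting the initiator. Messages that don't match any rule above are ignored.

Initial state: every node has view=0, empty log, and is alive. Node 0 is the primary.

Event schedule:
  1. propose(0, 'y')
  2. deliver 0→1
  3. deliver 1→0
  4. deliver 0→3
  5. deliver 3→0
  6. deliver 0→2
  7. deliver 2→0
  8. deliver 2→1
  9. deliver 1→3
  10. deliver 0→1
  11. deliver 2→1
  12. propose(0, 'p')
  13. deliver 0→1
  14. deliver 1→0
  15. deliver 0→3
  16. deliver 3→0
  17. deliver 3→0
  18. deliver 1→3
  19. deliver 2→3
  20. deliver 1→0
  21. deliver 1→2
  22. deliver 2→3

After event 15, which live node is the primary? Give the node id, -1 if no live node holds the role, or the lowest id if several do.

0

[1] propose(0,'y') → ∅
[2] deliver 0→1 → N1(back v0 [y])
[3] deliver 1→0 → ∅
[4] deliver 0→3 → N3(back v0 [y])
[5] deliver 3→0 → N0(prim v0 [y])
[6] deliver 0→2 → N2(back v0 [y])
[7] deliver 2→0 → ∅
[8] deliver 2→1 → ∅
[9] deliver 1→3 → ∅
[10] deliver 0→1 → ∅
[11] deliver 2→1 → ∅
[12] propose(0,'p') → ∅
[13] deliver 0→1 → N1(back v0 [y,p])
[14] deliver 1→0 → ∅
[15] deliver 0→3 → N3(back v0 [y,p])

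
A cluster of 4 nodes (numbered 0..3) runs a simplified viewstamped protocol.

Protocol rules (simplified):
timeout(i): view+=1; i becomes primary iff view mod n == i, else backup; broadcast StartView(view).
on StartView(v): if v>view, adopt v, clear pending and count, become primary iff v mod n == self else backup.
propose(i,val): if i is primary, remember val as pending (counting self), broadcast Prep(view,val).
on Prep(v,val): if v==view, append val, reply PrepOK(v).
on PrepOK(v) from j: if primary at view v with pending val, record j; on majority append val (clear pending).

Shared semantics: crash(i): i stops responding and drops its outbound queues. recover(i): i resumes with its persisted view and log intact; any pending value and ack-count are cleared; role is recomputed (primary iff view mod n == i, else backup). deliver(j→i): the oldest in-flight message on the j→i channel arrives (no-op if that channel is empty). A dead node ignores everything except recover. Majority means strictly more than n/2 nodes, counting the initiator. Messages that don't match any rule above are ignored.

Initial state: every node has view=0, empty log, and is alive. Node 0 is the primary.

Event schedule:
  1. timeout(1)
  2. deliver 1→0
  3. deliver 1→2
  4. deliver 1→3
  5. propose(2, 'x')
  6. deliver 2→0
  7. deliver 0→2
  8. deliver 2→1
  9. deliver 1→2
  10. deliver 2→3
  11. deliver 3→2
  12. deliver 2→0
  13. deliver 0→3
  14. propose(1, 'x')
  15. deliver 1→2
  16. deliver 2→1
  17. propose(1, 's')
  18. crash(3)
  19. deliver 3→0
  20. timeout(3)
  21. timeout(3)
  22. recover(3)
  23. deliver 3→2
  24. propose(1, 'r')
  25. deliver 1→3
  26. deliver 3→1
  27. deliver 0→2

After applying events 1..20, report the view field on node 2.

1

1. timeout(1):  <1:prim v1 ->
2. deliver 1→0:  <0:back v1 ->
3. deliver 1→2:  <2:back v1 ->
4. deliver 1→3:  <3:back v1 ->
5. propose(2,'x'):  nop
6. deliver 2→0:  nop
7. deliver 0→2:  nop
8. deliver 2→1:  nop
9. deliver 1→2:  nop
10. deliver 2→3:  nop
11. deliver 3→2:  nop
12. deliver 2→0:  nop
13. deliver 0→3:  nop
14. propose(1,'x'):  nop
15. deliver 1→2:  <2:back v1 x>
16. deliver 2→1:  nop
17. propose(1,'s'):  nop
18. crash(3):  <3:✗back v1 ->
19. deliver 3→0:  nop
20. timeout(3):  nop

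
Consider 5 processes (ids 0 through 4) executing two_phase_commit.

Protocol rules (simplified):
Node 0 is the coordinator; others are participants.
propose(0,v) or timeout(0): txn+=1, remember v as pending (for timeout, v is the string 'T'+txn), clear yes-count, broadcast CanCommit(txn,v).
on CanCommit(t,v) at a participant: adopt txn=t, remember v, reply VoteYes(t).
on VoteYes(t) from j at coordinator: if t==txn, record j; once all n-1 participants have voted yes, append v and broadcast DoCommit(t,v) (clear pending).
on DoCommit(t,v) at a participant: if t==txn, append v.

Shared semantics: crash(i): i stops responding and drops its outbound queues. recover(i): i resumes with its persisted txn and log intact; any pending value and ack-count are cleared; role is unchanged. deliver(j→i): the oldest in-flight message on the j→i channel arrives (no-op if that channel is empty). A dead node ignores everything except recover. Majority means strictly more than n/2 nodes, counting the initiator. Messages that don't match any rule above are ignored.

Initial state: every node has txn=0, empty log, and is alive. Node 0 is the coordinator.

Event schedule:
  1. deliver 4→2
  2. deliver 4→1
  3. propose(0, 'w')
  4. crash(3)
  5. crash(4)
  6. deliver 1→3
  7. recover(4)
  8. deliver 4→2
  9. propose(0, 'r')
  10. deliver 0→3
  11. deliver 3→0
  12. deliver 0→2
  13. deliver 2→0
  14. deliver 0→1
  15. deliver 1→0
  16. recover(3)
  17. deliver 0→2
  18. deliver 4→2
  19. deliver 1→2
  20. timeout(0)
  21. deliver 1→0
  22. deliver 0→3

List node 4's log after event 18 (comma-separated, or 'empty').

e1 deliver 4→2: ·
e2 deliver 4→1: ·
e3 propose(0,'w'): 0[coor,t=1,-]
e4 crash(3): 3[✗part,t=0,-]
e5 crash(4): 4[✗part,t=0,-]
e6 deliver 1→3: ·
e7 recover(4): 4[part,t=0,-]
e8 deliver 4→2: ·
e9 propose(0,'r'): 0[coor,t=2,-]
e10 deliver 0→3: ·
e11 deliver 3→0: ·
e12 deliver 0→2: 2[part,t=1,-]
e13 deliver 2→0: ·
e14 deliver 0→1: 1[part,t=1,-]
e15 deliver 1→0: ·
e16 recover(3): 3[part,t=0,-]
e17 deliver 0→2: 2[part,t=2,-]
e18 deliver 4→2: ·

empty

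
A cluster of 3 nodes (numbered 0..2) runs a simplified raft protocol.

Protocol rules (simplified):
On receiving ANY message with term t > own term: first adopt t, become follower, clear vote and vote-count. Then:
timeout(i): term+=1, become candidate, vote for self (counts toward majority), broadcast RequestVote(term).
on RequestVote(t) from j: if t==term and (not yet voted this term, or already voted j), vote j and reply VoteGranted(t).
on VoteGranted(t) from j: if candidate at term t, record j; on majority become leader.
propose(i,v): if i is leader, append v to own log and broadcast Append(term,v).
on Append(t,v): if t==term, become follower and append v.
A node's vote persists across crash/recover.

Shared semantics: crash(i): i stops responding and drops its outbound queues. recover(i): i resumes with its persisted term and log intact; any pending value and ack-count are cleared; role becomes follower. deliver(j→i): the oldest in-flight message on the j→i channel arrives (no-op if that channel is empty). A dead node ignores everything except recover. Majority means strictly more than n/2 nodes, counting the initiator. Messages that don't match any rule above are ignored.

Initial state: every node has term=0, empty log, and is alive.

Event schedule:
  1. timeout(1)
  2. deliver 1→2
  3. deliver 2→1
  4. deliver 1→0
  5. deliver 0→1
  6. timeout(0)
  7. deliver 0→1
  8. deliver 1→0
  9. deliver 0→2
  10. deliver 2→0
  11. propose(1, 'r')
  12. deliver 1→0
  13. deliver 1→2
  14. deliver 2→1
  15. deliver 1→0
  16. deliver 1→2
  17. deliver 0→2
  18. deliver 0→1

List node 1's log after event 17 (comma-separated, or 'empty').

1. timeout(1):  <1:cand t1 ->
2. deliver 1→2:  <2:foll t1 ->
3. deliver 2→1:  <1:lead t1 ->
4. deliver 1→0:  <0:foll t1 ->
5. deliver 0→1:  nop
6. timeout(0):  <0:cand t2 ->
7. deliver 0→1:  <1:foll t2 ->
8. deliver 1→0:  <0:lead t2 ->
9. deliver 0→2:  <2:foll t2 ->
10. deliver 2→0:  nop
11. propose(1,'r'):  nop
12. deliver 1→0:  nop
13. deliver 1→2:  nop
14. deliver 2→1:  nop
15. deliver 1→0:  nop
16. deliver 1→2:  nop
17. deliver 0→2:  nop

empty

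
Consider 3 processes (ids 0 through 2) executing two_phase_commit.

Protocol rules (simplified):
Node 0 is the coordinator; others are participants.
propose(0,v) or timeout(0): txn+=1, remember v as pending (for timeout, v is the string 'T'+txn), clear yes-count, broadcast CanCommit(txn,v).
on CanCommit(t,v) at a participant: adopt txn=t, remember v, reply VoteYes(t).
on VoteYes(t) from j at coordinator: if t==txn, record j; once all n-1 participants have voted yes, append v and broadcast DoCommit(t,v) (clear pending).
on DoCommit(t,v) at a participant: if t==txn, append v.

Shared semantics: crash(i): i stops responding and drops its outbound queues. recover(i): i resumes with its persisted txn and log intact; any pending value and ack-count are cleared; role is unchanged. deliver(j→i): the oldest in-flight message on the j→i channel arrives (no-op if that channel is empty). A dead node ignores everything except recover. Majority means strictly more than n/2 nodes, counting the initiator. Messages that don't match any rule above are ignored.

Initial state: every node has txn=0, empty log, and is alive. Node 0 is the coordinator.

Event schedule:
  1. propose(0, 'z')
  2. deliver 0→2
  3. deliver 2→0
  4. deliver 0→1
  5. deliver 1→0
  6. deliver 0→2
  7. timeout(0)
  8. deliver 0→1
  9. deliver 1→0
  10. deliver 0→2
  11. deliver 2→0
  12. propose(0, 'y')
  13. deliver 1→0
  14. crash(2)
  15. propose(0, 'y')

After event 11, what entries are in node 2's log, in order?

step 1 propose(0,'z'): 0={coor,t=1,log=-}
step 2 deliver 0→2: 2={part,t=1,log=-}
step 3 deliver 2→0: —
step 4 deliver 0→1: 1={part,t=1,log=-}
step 5 deliver 1→0: 0={coor,t=1,log=z}
step 6 deliver 0→2: 2={part,t=1,log=z}
step 7 timeout(0): 0={coor,t=2,log=z}
step 8 deliver 0→1: 1={part,t=1,log=z}
step 9 deliver 1→0: —
step 10 deliver 0→2: 2={part,t=2,log=z}
step 11 deliver 2→0: —

z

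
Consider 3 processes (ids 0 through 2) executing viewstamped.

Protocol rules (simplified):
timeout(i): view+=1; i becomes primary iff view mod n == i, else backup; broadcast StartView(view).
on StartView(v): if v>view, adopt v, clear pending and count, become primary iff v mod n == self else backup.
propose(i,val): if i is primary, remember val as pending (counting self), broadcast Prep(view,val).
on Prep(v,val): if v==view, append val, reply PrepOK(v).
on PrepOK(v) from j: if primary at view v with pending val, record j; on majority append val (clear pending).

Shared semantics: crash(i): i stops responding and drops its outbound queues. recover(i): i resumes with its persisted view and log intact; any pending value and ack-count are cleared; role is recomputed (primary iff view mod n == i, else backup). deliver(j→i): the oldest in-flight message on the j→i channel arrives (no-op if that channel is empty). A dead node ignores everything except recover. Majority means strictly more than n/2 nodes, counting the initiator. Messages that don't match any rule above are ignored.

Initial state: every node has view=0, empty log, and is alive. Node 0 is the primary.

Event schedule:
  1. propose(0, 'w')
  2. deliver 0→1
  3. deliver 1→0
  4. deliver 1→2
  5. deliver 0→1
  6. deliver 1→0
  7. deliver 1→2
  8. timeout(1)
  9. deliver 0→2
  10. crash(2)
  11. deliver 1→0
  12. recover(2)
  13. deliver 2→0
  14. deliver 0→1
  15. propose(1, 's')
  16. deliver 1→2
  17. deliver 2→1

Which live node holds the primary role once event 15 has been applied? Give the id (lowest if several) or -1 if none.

1

after 1 — propose(0,'w'): ·
after 2 — deliver 0→1: n1:back/v0/[w]
after 3 — deliver 1→0: n0:prim/v0/[w]
after 4 — deliver 1→2: ·
after 5 — deliver 0→1: ·
after 6 — deliver 1→0: ·
after 7 — deliver 1→2: ·
after 8 — timeout(1): n1:prim/v1/[w]
after 9 — deliver 0→2: n2:back/v0/[w]
after 10 — crash(2): n2:✗back/v0/[w]
after 11 — deliver 1→0: n0:back/v1/[w]
after 12 — recover(2): n2:back/v0/[w]
after 13 — deliver 2→0: ·
after 14 — deliver 0→1: ·
after 15 — propose(1,'s'): ·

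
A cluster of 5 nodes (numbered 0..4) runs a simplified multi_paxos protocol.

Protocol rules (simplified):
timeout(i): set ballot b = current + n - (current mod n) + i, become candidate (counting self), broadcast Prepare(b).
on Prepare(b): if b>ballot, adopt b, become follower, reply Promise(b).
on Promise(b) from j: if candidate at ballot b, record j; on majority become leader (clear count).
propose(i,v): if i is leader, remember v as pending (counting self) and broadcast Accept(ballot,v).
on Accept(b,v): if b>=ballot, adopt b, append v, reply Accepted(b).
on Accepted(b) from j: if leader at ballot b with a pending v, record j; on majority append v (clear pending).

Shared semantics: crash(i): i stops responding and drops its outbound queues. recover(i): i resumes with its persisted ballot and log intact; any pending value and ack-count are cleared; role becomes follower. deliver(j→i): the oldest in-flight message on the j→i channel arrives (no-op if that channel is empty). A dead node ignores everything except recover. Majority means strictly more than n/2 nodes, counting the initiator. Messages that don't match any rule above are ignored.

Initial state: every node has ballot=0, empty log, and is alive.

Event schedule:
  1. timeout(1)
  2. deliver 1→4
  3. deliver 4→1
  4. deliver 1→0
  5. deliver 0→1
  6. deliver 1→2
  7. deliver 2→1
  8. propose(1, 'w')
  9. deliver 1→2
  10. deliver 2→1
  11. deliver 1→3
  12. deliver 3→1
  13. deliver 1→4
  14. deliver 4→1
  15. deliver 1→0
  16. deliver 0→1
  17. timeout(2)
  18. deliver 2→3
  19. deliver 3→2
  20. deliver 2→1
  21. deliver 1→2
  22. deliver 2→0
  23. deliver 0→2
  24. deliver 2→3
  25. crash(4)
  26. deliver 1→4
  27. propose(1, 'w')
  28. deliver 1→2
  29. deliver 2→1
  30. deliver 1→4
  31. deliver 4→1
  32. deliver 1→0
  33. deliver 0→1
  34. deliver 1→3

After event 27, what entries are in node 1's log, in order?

e1 timeout(1): 1[cand,b=6,-]
e2 deliver 1→4: 4[foll,b=6,-]
e3 deliver 4→1: ·
e4 deliver 1→0: 0[foll,b=6,-]
e5 deliver 0→1: 1[lead,b=6,-]
e6 deliver 1→2: 2[foll,b=6,-]
e7 deliver 2→1: ·
e8 propose(1,'w'): ·
e9 deliver 1→2: 2[foll,b=6,w]
e10 deliver 2→1: ·
e11 deliver 1→3: 3[foll,b=6,-]
e12 deliver 3→1: ·
e13 deliver 1→4: 4[foll,b=6,w]
e14 deliver 4→1: 1[lead,b=6,w]
e15 deliver 1→0: 0[foll,b=6,w]
e16 deliver 0→1: ·
e17 timeout(2): 2[cand,b=12,w]
e18 deliver 2→3: 3[foll,b=12,-]
e19 deliver 3→2: ·
e20 deliver 2→1: 1[foll,b=12,w]
e21 deliver 1→2: 2[lead,b=12,w]
e22 deliver 2→0: 0[foll,b=12,w]
e23 deliver 0→2: ·
e24 deliver 2→3: ·
e25 crash(4): 4[✗foll,b=6,w]
e26 deliver 1→4: ·
e27 propose(1,'w'): ·

w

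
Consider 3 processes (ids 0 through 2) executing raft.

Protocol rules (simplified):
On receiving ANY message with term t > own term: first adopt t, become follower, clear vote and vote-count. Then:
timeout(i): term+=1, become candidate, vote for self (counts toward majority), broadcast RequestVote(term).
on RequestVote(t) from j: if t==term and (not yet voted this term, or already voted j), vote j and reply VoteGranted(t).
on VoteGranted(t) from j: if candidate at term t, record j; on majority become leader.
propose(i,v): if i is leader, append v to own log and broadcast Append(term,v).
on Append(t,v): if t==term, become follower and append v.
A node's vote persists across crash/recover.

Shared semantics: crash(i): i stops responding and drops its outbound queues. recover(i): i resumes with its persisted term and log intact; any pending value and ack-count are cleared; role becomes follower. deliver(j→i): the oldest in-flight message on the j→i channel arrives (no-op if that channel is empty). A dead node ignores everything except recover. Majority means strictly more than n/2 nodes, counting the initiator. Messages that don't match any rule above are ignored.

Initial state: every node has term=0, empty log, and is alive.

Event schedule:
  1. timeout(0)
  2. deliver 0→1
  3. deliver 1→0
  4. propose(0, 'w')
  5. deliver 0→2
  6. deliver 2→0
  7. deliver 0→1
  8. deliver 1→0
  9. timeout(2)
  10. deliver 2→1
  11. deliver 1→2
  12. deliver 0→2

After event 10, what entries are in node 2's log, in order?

empty

e1 timeout(0): 0[cand,t=1,-]
e2 deliver 0→1: 1[foll,t=1,-]
e3 deliver 1→0: 0[lead,t=1,-]
e4 propose(0,'w'): 0[lead,t=1,w]
e5 deliver 0→2: 2[foll,t=1,-]
e6 deliver 2→0: ·
e7 deliver 0→1: 1[foll,t=1,w]
e8 deliver 1→0: ·
e9 timeout(2): 2[cand,t=2,-]
e10 deliver 2→1: 1[foll,t=2,w]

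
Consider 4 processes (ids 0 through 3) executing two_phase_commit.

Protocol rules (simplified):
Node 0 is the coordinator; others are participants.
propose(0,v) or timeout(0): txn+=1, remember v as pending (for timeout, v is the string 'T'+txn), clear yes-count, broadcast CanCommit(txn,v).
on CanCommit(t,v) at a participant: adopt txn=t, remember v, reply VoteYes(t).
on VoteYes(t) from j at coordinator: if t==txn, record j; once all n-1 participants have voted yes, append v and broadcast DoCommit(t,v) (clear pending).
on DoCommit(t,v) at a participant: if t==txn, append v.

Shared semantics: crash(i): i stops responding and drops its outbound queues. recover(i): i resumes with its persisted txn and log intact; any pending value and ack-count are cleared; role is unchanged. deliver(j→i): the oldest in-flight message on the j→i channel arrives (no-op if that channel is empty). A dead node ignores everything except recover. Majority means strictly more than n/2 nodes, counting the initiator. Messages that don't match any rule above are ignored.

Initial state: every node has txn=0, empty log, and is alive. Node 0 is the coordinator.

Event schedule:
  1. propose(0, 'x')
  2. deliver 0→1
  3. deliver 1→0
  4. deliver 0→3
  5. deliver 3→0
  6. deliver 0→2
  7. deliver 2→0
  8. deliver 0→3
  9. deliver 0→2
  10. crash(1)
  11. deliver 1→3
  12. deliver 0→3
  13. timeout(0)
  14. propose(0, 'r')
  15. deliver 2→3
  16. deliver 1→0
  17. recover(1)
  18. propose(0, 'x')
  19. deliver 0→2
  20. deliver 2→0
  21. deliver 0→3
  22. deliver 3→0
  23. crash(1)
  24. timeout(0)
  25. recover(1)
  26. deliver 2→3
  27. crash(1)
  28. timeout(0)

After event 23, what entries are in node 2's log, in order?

x

after 1 — propose(0,'x'): n0:coor/t1/[-]
after 2 — deliver 0→1: n1:part/t1/[-]
after 3 — deliver 1→0: ·
after 4 — deliver 0→3: n3:part/t1/[-]
after 5 — deliver 3→0: ·
after 6 — deliver 0→2: n2:part/t1/[-]
after 7 — deliver 2→0: n0:coor/t1/[x]
after 8 — deliver 0→3: n3:part/t1/[x]
after 9 — deliver 0→2: n2:part/t1/[x]
after 10 — crash(1): n1:✗part/t1/[-]
after 11 — deliver 1→3: ·
after 12 — deliver 0→3: ·
after 13 — timeout(0): n0:coor/t2/[x]
after 14 — propose(0,'r'): n0:coor/t3/[x]
after 15 — deliver 2→3: ·
after 16 — deliver 1→0: ·
after 17 — recover(1): n1:part/t1/[-]
after 18 — propose(0,'x'): n0:coor/t4/[x]
after 19 — deliver 0→2: n2:part/t2/[x]
after 20 — deliver 2→0: ·
after 21 — deliver 0→3: n3:part/t2/[x]
after 22 — deliver 3→0: ·
after 23 — crash(1): n1:✗part/t1/[-]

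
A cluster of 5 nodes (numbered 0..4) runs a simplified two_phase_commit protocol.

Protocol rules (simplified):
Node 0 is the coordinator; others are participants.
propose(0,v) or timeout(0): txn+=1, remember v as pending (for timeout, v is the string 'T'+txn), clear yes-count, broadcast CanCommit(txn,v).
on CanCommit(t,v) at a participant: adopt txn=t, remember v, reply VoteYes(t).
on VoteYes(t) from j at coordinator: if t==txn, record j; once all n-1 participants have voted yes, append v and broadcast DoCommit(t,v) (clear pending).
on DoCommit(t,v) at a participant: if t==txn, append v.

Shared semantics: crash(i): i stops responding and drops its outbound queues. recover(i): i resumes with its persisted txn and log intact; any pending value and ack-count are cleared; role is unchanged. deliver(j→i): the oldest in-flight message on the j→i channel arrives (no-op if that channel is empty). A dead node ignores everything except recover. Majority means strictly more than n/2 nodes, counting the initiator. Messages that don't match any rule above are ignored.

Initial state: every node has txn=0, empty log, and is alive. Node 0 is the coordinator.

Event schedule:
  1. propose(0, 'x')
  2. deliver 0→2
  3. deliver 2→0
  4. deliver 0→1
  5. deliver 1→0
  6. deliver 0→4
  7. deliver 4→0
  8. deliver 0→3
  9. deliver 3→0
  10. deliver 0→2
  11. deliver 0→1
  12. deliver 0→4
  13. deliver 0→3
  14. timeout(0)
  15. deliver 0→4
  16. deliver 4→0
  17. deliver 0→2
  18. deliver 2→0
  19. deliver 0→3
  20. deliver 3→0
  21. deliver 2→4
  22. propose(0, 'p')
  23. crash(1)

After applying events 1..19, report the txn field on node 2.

[1] propose(0,'x') → N0(coor t1 [-])
[2] deliver 0→2 → N2(part t1 [-])
[3] deliver 2→0 → ∅
[4] deliver 0→1 → N1(part t1 [-])
[5] deliver 1→0 → ∅
[6] deliver 0→4 → N4(part t1 [-])
[7] deliver 4→0 → ∅
[8] deliver 0→3 → N3(part t1 [-])
[9] deliver 3→0 → N0(coor t1 [x])
[10] deliver 0→2 → N2(part t1 [x])
[11] deliver 0→1 → N1(part t1 [x])
[12] deliver 0→4 → N4(part t1 [x])
[13] deliver 0→3 → N3(part t1 [x])
[14] timeout(0) → N0(coor t2 [x])
[15] deliver 0→4 → N4(part t2 [x])
[16] deliver 4→0 → ∅
[17] deliver 0→2 → N2(part t2 [x])
[18] deliver 2→0 → ∅
[19] deliver 0→3 → N3(part t2 [x])

2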